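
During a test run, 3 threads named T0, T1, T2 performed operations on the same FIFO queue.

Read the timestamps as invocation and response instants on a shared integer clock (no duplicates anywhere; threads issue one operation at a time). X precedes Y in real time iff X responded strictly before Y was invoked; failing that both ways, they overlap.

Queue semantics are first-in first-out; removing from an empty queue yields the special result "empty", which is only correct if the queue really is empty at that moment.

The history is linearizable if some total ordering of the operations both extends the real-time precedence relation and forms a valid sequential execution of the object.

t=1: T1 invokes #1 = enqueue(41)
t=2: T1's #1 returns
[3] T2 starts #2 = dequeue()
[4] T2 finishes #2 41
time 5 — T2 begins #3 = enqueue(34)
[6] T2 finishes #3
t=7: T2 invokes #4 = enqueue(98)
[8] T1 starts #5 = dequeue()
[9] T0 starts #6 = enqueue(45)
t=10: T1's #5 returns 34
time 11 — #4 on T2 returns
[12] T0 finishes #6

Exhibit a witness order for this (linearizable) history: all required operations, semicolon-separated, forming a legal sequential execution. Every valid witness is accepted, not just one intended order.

#1; #2; #3; #4; #5; #6

1. #1 enqueue(41), leaving queue <41>
2. #2 dequeue() → 41, leaving queue <>
3. #3 enqueue(34), leaving queue <34>
4. #4 enqueue(98), leaving queue <34,98>
5. #5 dequeue() → 34, leaving queue <98>
6. #6 enqueue(45), leaving queue <98,45>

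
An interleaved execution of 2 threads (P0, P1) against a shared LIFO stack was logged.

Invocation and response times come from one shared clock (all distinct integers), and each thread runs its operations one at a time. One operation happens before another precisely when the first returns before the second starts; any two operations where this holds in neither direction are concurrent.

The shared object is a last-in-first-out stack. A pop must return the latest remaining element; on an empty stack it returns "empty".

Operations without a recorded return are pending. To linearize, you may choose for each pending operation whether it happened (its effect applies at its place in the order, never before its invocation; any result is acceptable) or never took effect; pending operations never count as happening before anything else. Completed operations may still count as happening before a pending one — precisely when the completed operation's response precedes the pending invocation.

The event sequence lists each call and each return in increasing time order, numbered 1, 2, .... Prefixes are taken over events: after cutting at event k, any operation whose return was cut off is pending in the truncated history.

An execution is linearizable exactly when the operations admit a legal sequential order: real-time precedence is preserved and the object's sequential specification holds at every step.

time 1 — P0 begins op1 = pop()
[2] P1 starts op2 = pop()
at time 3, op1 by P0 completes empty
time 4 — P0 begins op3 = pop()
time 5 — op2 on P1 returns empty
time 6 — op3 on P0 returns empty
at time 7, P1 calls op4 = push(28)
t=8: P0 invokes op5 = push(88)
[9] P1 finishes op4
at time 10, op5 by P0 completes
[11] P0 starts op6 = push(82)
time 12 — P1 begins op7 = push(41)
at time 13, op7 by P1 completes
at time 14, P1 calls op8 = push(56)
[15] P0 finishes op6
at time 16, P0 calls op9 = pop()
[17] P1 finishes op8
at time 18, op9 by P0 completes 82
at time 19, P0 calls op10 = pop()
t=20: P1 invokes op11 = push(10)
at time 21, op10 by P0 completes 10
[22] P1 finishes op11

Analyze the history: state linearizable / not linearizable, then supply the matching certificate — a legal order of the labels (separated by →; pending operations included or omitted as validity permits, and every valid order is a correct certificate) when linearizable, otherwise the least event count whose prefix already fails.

linearizable — witness: op1 → op2 → op3 → op4 → op5 → op7 → op6 → op9 → op8 → op11 → op10

after step 1 (op1 pop() → empty): stack <>
after step 2 (op2 pop() → empty): stack <>
after step 3 (op3 pop() → empty): stack <>
after step 4 (op4 push(28)): stack <28>
after step 5 (op5 push(88)): stack <28,88>
after step 6 (op7 push(41)): stack <28,88,41>
after step 7 (op6 push(82)): stack <28,88,41,82>
after step 8 (op9 pop() → 82): stack <28,88,41>
after step 9 (op8 push(56)): stack <28,88,41,56>
after step 10 (op11 push(10)): stack <28,88,41,56,10>
after step 11 (op10 pop() → 10): stack <28,88,41,56>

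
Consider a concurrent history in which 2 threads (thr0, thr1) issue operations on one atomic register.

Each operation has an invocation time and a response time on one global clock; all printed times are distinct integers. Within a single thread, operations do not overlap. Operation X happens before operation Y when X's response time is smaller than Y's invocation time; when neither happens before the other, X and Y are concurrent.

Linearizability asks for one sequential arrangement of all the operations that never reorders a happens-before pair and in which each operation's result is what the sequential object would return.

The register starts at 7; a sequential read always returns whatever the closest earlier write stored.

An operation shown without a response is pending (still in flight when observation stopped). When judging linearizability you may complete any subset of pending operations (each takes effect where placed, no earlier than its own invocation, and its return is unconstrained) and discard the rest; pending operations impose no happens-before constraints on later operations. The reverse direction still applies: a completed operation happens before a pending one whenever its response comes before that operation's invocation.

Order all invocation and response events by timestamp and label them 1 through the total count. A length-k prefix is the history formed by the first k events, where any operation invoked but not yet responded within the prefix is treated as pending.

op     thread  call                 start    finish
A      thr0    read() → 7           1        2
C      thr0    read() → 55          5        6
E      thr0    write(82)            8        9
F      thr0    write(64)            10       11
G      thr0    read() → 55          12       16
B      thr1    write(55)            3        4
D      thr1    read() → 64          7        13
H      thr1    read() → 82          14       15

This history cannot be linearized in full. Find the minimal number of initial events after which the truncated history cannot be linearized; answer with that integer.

15

one valid order for events 1..14 is A, B, C, E, F, D:
step 1: A read() → 7 — value 7
step 2: B write(55) — value 55
step 3: C read() → 55 — value 55
step 4: E write(82) — value 82
step 5: F write(64) — value 64
step 6: D read() → 64 — value 64
once event 15 joins (H's response, time 15), exhaustive search finds no witness
no escape via the 1 pending operation (G): every completion choice fails
take A, B, C, D, E, F, H (pending dropped): step 4 already fails, because D read() → 64 cannot occur there
take A, B, C, E, D, F, H (pending dropped): step 5 already fails, because D read() → 64 cannot occur there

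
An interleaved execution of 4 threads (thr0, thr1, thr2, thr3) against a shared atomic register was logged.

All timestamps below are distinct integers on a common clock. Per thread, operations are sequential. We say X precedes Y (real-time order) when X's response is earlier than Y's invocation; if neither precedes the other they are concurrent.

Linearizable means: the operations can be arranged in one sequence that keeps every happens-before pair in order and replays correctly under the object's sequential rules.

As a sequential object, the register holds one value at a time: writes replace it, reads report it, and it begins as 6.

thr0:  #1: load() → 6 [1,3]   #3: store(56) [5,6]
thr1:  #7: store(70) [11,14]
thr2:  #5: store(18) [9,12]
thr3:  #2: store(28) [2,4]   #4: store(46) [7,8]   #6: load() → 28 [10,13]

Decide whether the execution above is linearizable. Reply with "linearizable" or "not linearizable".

prefix check: 1..12 passes, 1..13 fails once #6's time-13 response joins
6 completed operations, 4 real-time-consistent orders — every atomic register replay fails
every completion of the 1 pending operation (#7) was checked; none linearizes
sample order #1, #2, #3, #4, #5, #6 (pending dropped) stalls at step 6 — #6 load() → 28 has no legal effect
sample order #1, #2, #3, #4, #6, #5 (pending dropped) stalls at step 5 — #6 load() → 28 has no legal effect

not linearizable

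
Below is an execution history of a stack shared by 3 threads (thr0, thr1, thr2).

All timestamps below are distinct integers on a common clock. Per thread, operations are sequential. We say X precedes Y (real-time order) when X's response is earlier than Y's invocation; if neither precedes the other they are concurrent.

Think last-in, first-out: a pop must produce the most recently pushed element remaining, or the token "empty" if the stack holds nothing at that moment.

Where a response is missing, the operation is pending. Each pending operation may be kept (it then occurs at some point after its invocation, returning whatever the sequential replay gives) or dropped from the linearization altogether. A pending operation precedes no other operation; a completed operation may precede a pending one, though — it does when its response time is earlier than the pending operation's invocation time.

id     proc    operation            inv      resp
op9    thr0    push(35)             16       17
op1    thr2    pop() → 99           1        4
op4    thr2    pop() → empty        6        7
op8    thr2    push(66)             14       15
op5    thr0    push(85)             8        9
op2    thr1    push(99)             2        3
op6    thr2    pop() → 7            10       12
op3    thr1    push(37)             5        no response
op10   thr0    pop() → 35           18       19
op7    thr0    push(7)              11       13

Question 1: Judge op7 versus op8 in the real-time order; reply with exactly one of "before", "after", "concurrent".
before

op7 spans [11,13], op8 spans [14,15]
resp(op7)=13 < inv(op8)=14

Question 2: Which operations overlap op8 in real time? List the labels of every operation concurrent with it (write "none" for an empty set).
op3

op8 spans [14,15]; an op avoiding the whole window 14..15 is ordered, any other is concurrent
op1 [1,4]: before
op2 [2,3]: before
op3 [5,…): concurrent
op4 [6,7]: before
op5 [8,9]: before
op6 [10,12]: before
op7 [11,13]: before
op9 [16,17]: after
op10 [18,19]: after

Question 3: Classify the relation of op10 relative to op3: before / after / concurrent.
concurrent

op10 spans [18,19], op3 spans [5,…)
the intervals overlap in both directions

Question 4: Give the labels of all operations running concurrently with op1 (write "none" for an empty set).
op2

op1 spans [1,4]: anything still running between times 1 and 4 counts as concurrent
op2 [2,3]: concurrent
op3 [5,…): after
op4 [6,7]: after
op5 [8,9]: after
op6 [10,12]: after
op7 [11,13]: after
op8 [14,15]: after
op9 [16,17]: after
op10 [18,19]: after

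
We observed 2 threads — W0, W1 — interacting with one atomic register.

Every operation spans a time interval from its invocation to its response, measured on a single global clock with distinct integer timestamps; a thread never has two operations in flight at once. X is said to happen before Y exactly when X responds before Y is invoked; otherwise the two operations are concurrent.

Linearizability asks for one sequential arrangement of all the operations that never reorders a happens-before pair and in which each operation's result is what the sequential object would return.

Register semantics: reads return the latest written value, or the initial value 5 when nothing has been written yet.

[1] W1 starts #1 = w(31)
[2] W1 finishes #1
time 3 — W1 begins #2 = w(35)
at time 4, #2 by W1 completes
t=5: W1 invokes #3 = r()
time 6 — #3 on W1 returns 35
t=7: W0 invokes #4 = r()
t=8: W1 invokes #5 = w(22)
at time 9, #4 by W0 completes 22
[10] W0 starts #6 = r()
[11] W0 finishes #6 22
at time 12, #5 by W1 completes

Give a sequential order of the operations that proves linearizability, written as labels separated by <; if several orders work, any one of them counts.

after step 1 (#1 w(31)): value 31
after step 2 (#2 w(35)): value 35
after step 3 (#3 r() → 35): value 35
after step 4 (#5 w(22)): value 22
after step 5 (#4 r() → 22): value 22
after step 6 (#6 r() → 22): value 22

#1 < #2 < #3 < #5 < #4 < #6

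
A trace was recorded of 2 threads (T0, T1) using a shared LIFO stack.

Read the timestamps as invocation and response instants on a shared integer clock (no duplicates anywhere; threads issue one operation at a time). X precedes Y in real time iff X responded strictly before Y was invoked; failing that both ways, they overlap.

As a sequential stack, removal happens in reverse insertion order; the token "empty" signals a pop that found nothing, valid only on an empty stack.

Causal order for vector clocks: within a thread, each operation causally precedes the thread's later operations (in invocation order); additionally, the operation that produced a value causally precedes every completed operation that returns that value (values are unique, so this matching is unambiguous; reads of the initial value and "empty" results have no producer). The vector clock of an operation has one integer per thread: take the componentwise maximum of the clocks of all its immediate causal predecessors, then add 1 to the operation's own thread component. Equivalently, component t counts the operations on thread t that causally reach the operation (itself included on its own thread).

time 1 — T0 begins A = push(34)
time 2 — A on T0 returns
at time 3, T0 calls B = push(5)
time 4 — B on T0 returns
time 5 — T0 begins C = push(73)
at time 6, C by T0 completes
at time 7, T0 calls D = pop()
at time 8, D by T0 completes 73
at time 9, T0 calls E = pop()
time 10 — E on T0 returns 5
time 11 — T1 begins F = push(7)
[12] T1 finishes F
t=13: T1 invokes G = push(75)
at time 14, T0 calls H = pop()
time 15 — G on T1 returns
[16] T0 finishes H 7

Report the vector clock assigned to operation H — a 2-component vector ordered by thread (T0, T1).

(6, 1)

root op F, invoked 11: fresh clock plus T1's own tick → (0, 1)
root op A, invoked 1: fresh clock plus T0's own tick → (1, 0)
G (invocation 13): componentwise max over VC(F)=(0, 1), +1 at T1, giving (0, 2)
B (invocation 3): componentwise max over VC(A)=(1, 0), +1 at T0, giving (2, 0)
C (invocation 5): componentwise max over VC(B)=(2, 0), +1 at T0, giving (3, 0)
D (invocation 7): componentwise max over VC(C)=(3, 0), +1 at T0, giving (4, 0)
E (invocation 9): componentwise max over VC(B)=(2, 0), VC(D)=(4, 0), +1 at T0, giving (5, 0)
H (invocation 14): componentwise max over VC(E)=(5, 0), VC(F)=(0, 1), +1 at T0, giving (6, 1)
target: VC(H) = (6, 1)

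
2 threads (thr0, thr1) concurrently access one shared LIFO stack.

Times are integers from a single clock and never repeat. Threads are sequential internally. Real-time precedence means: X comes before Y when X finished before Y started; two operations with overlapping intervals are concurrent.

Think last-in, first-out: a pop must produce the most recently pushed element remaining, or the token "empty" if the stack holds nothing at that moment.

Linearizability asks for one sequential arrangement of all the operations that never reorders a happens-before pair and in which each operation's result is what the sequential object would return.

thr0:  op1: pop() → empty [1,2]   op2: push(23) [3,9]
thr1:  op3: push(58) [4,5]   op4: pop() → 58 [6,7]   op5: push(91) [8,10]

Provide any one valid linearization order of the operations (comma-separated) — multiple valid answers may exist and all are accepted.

after step 1 (op1 pop() → empty): stack <>
after step 2 (op2 push(23)): stack <23>
after step 3 (op3 push(58)): stack <23,58>
after step 4 (op4 pop() → 58): stack <23>
after step 5 (op5 push(91)): stack <23,91>

op1, op2, op3, op4, op5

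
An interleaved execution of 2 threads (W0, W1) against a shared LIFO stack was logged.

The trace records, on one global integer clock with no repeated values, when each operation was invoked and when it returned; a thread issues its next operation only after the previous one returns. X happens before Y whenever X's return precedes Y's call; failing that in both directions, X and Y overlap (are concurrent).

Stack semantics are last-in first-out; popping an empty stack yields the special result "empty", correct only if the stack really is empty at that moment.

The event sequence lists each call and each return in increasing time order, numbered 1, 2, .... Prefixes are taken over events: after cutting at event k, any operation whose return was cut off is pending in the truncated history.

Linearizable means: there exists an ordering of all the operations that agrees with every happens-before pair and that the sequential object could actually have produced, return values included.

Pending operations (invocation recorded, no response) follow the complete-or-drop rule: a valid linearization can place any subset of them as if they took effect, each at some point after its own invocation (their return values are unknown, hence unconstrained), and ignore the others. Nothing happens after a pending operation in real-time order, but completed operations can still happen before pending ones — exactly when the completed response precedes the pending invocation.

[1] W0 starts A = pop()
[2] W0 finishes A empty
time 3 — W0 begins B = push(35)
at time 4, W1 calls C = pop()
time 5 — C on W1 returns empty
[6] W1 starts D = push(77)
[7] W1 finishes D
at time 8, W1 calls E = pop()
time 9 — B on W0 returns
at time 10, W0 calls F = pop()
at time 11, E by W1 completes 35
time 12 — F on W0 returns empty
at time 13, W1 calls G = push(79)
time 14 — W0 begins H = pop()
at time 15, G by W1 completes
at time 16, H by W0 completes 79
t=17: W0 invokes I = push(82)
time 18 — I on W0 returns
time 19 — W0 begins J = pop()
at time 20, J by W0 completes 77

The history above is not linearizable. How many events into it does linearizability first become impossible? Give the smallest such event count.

12

events 1..11 are linearizable, e.g. via A, C, B, D, F, E:
after step 1 (A pop() → empty): stack <>
after step 2 (C pop() → empty): stack <>
after step 3 (B push(35)): stack <35>
after step 4 (D push(77)): stack <35,77>
after step 5 (F pop() (pending, included)): stack <35>
after step 6 (E pop() → 35): stack <>
with event 12 included (F responding at time 12), all real-time-consistent orders fail
e.g. A, B, C, D, E, F: illegal at step 3, since C pop() → empty cannot apply there
e.g. A, B, C, D, F, E: illegal at step 3, since C pop() → empty cannot apply there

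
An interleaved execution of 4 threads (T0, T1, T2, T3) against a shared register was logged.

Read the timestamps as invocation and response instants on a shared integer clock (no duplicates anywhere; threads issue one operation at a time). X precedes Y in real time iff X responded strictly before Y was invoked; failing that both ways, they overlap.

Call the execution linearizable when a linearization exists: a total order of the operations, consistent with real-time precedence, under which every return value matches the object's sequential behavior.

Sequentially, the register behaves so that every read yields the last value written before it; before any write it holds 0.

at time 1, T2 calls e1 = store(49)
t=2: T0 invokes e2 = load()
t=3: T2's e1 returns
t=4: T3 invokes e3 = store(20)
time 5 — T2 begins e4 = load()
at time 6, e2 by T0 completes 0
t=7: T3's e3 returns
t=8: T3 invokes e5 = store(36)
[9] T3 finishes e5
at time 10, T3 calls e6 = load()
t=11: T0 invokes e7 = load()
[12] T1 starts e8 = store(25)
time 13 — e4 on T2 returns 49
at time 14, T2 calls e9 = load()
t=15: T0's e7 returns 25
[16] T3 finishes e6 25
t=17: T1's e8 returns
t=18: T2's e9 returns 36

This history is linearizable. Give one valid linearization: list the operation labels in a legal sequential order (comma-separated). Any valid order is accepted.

step 1: e2 load() → 0 — value 0
step 2: e1 store(49) — value 49
step 3: e4 load() → 49 — value 49
step 4: e3 store(20) — value 20
step 5: e5 store(36) — value 36
step 6: e9 load() → 36 — value 36
step 7: e8 store(25) — value 25
step 8: e6 load() → 25 — value 25
step 9: e7 load() → 25 — value 25

e2, e1, e4, e3, e5, e9, e8, e6, e7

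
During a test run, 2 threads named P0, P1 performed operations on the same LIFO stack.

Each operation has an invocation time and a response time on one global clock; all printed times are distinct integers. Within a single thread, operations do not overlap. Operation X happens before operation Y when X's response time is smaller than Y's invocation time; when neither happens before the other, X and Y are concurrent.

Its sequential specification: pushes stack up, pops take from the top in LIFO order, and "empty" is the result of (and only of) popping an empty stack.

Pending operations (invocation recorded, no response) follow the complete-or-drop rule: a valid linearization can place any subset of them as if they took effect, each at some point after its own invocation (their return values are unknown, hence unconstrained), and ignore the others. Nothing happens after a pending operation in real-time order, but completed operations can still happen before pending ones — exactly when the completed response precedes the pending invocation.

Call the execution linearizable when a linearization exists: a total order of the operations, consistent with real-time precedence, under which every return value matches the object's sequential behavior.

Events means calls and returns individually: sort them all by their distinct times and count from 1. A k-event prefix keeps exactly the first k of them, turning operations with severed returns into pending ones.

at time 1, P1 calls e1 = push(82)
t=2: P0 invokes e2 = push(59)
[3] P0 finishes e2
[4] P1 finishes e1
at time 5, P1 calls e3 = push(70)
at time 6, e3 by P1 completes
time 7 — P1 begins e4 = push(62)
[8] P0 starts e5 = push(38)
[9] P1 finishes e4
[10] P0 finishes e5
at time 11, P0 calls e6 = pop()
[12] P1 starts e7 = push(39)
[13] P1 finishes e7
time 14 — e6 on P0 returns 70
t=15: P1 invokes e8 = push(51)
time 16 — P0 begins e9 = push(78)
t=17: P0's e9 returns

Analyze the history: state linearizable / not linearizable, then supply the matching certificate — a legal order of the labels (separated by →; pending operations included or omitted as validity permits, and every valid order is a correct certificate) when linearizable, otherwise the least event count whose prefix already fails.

not linearizable — minimal violating prefix: 14 events

events 1..13 are fine; event 14 — the response of e6 at time 14 — makes the prefix non-linearizable
checked exhaustively: 8 real-time-consistent orders of 7 completed operations, zero legal LIFO stack replays
one such order, e1, e2, e3, e4, e5, e6, e7, breaks at step 6 where e6 pop() → 70 is illegal
one such order, e1, e2, e3, e4, e5, e7, e6, breaks at step 7 where e6 pop() → 70 is illegal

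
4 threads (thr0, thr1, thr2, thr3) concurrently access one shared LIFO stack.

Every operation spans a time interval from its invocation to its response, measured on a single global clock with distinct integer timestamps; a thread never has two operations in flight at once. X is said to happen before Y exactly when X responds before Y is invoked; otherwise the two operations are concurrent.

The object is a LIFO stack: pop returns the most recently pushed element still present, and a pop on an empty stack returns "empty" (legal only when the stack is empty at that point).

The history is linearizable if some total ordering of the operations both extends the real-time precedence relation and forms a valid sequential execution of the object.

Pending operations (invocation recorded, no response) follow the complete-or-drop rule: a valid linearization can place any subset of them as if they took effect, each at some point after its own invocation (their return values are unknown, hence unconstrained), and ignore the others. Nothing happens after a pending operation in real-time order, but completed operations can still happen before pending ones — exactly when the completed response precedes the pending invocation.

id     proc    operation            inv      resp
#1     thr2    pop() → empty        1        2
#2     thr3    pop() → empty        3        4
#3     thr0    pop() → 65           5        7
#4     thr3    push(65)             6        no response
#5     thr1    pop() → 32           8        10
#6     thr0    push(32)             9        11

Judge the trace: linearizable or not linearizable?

witness order: #1, #2, #4, #3, #6, #5
step 1: #1 pop() → empty — stack <>
step 2: #2 pop() → empty — stack <>
step 3: #4 push(65) (pending, included) — stack <65>
step 4: #3 pop() → 65 — stack <>
step 5: #6 push(32) — stack <32>
step 6: #5 pop() → 32 — stack <>

linearizable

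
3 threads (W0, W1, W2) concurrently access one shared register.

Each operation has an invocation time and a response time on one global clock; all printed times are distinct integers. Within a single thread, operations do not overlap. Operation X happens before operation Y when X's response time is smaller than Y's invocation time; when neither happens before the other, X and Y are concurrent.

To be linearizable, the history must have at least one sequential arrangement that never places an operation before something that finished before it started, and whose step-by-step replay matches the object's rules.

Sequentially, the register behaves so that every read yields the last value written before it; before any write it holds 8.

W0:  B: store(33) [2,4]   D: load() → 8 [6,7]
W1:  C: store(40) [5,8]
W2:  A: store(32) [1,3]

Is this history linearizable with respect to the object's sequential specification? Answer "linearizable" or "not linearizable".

cut after 6 events: linearizable; cut after 7 events (D responds, time 7): not linearizable
2 orders of the 3 completed register ops respect real time; none is legal
including or dropping the 1 pending operation (C) in any combination fails
take A, B, D (pending dropped): step 3 already fails, because D load() → 8 cannot occur there
take B, A, D (pending dropped): step 3 already fails, because D load() → 8 cannot occur there

not linearizable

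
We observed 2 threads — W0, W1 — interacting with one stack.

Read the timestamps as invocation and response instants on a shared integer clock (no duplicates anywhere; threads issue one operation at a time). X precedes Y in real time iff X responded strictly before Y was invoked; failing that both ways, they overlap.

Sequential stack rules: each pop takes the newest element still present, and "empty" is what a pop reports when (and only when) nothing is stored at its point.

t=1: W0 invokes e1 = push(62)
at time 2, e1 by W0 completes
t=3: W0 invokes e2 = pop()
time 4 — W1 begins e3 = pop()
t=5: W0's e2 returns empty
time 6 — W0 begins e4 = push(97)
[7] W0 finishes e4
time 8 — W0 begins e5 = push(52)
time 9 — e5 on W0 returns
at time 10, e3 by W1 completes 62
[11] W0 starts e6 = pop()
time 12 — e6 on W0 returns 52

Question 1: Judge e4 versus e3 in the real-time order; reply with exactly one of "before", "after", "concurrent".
e4 spans [6,7], e3 spans [4,10]
the intervals overlap in both directions

concurrent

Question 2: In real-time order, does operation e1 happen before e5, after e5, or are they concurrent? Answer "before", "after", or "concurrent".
e1 spans [1,2], e5 spans [8,9]
resp(e1)=2 < inv(e5)=8

before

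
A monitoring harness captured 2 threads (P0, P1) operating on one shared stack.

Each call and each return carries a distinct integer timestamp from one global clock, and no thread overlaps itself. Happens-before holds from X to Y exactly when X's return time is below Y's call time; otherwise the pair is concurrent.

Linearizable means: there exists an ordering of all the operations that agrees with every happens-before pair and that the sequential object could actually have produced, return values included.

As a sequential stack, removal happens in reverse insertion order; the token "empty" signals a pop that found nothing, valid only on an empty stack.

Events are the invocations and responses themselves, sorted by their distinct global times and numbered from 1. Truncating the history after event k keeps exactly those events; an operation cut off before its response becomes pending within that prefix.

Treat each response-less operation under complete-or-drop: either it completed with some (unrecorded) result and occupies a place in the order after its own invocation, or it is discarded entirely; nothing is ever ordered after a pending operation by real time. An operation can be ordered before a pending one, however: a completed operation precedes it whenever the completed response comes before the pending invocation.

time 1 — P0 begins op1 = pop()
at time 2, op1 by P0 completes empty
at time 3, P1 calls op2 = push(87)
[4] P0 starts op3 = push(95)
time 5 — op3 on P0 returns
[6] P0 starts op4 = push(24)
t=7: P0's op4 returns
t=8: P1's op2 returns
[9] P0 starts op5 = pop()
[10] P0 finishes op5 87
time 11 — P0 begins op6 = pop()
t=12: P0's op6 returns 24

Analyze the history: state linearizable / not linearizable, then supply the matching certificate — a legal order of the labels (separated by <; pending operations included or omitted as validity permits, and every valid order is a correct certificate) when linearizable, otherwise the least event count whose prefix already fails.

linearizable — witness: op1 < op3 < op4 < op2 < op5 < op6

1. op1 pop() → empty, leaving stack <>
2. op3 push(95), leaving stack <95>
3. op4 push(24), leaving stack <95,24>
4. op2 push(87), leaving stack <95,24,87>
5. op5 pop() → 87, leaving stack <95,24>
6. op6 pop() → 24, leaving stack <95>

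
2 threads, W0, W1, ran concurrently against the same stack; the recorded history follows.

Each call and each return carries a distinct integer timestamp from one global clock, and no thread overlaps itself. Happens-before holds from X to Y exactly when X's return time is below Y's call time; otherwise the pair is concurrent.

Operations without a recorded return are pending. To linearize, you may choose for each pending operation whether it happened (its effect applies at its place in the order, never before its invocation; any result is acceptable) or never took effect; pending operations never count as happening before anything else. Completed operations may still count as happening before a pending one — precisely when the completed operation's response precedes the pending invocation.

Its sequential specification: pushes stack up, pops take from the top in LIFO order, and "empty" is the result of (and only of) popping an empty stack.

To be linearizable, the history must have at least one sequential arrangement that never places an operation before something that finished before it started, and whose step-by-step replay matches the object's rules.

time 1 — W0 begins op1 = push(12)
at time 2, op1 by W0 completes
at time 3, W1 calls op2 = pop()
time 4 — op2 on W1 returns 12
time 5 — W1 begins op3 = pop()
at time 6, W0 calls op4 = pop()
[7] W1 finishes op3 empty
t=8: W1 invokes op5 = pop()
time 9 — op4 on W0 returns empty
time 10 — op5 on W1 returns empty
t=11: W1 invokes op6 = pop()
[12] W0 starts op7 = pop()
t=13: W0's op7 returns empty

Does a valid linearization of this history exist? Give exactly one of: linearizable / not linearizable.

linearizable

one valid linearization: op1, op2, op3, op4, op5, op6, op7
after step 1 (op1 push(12)): stack <12>
after step 2 (op2 pop() → 12): stack <>
after step 3 (op3 pop() → empty): stack <>
after step 4 (op4 pop() → empty): stack <>
after step 5 (op5 pop() → empty): stack <>
after step 6 (op6 pop() (pending, included)): stack <>
after step 7 (op7 pop() → empty): stack <>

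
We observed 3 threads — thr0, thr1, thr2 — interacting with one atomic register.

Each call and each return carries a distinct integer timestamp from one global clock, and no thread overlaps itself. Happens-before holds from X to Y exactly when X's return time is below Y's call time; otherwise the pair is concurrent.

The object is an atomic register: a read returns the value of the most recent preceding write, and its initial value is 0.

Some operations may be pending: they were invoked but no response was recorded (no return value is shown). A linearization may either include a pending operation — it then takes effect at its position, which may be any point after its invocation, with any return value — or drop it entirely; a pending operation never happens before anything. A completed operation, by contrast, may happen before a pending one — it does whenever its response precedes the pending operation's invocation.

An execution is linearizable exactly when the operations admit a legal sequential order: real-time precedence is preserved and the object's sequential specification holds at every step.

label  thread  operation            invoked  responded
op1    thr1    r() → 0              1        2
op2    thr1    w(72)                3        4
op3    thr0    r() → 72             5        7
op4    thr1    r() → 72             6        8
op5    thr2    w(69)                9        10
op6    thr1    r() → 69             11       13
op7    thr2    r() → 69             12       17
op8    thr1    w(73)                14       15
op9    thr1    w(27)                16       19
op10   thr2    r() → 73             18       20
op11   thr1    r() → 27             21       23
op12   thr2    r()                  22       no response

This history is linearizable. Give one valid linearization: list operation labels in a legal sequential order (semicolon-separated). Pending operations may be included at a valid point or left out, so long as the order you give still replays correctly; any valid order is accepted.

after step 1 (op1 r() → 0): value 0
after step 2 (op2 w(72)): value 72
after step 3 (op3 r() → 72): value 72
after step 4 (op4 r() → 72): value 72
after step 5 (op5 w(69)): value 69
after step 6 (op6 r() → 69): value 69
after step 7 (op7 r() → 69): value 69
after step 8 (op8 w(73)): value 73
after step 9 (op10 r() → 73): value 73
after step 10 (op9 w(27)): value 27
after step 11 (op11 r() → 27): value 27

op1; op2; op3; op4; op5; op6; op7; op8; op10; op9; op11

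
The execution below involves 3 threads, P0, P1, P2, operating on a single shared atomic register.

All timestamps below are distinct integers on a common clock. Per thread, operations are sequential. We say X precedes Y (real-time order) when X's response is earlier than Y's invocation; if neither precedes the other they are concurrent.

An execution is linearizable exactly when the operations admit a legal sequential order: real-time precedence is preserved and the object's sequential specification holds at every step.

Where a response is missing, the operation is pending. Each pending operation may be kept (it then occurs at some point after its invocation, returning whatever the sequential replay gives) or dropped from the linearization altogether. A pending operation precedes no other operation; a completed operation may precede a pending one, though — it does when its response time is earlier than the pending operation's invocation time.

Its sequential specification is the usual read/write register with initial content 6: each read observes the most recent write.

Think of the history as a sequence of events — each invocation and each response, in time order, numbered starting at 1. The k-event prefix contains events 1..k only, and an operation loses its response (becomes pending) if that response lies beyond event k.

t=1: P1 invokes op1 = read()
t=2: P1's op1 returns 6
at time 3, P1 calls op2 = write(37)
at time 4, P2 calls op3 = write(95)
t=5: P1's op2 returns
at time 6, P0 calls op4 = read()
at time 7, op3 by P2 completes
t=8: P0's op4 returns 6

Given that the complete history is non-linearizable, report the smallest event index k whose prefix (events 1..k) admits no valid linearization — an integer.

events 1..7 are linearizable; a witness order is op1, op2, op3:
1. op1 read() → 6, leaving value 6
2. op2 write(37), leaving value 37
3. op3 write(95), leaving value 95
at event 8 (op4's time-8 response) nothing linearizes any more
for example op1, op2, op3, op4 fails at step 4: op4 read() → 6 is not legal there
for example op1, op2, op4, op3 fails at step 3: op4 read() → 6 is not legal there

8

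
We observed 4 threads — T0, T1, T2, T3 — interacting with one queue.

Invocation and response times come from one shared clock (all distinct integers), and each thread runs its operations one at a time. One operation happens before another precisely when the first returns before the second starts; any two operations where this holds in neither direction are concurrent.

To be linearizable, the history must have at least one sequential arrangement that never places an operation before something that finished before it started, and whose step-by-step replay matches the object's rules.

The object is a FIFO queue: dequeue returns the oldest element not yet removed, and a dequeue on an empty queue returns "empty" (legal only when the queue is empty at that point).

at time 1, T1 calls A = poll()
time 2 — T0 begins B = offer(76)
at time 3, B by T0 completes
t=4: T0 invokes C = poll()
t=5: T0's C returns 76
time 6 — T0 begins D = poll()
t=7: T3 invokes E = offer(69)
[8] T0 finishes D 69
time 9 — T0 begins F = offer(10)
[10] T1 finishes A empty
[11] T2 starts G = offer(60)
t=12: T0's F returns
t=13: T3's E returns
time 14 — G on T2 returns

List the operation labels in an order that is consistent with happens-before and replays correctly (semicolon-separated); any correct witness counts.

A; B; C; E; D; F; G

after step 1 (A poll() → empty): queue <>
after step 2 (B offer(76)): queue <76>
after step 3 (C poll() → 76): queue <>
after step 4 (E offer(69)): queue <69>
after step 5 (D poll() → 69): queue <>
after step 6 (F offer(10)): queue <10>
after step 7 (G offer(60)): queue <10,60>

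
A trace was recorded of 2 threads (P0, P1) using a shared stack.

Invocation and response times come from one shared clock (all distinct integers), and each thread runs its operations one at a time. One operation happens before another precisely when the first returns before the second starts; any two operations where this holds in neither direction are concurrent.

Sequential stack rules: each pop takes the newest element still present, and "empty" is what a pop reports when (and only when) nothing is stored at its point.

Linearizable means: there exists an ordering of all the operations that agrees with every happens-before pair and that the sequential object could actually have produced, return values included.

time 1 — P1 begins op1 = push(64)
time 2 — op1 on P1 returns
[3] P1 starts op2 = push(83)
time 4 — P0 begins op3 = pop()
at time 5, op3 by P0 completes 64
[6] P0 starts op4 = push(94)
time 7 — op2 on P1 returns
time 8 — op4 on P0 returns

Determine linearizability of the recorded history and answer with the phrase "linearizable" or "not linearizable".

linearizable

witness order: op1, op3, op2, op4
after step 1 (op1 push(64)): stack <64>
after step 2 (op3 pop() → 64): stack <>
after step 3 (op2 push(83)): stack <83>
after step 4 (op4 push(94)): stack <83,94>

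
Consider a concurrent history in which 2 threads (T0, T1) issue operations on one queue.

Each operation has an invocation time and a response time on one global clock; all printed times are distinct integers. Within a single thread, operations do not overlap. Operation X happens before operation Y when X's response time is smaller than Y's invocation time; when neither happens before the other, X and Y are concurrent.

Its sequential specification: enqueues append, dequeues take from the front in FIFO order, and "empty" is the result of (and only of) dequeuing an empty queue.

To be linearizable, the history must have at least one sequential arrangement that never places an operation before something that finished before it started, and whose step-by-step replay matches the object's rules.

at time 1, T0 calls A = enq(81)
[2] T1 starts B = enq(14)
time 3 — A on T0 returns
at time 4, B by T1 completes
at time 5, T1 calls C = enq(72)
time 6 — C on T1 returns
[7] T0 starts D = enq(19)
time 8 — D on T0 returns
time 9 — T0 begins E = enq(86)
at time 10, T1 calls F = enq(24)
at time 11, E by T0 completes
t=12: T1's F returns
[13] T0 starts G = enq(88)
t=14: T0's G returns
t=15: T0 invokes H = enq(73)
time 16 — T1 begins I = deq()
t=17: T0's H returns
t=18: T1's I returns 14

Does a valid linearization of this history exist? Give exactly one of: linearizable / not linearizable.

linearizable

one valid linearization: B, A, C, D, E, F, G, H, I
after step 1 (B enq(14)): queue <14>
after step 2 (A enq(81)): queue <14,81>
after step 3 (C enq(72)): queue <14,81,72>
after step 4 (D enq(19)): queue <14,81,72,19>
after step 5 (E enq(86)): queue <14,81,72,19,86>
after step 6 (F enq(24)): queue <14,81,72,19,86,24>
after step 7 (G enq(88)): queue <14,81,72,19,86,24,88>
after step 8 (H enq(73)): queue <14,81,72,19,86,24,88,73>
after step 9 (I deq() → 14): queue <81,72,19,86,24,88,73>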